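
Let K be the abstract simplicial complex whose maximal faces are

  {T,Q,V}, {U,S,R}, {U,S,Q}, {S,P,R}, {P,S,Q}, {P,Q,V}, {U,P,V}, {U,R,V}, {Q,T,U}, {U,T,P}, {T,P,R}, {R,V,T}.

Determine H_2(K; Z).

H_2 ≅ 0.

Take the total order P < Q < R < S < T < U < V on the vertex set. Then K (dimension 2) consists of the simplices:

  0-simplices (7): P, Q, R, S, T, U, V
  1-simplices (18): PQ, PR, PS, PT, PU, PV, QS, QT, QU, QV, RS, RT, RU, RV, SU, TU, TV, UV
  2-simplices (12): PQS, PQV, PRS, PRT, PTU, PUV, QSU, QTU, QTV, RSU, RTV, RUV

so the chain groups are C_0 ≅ Z^7, C_1 ≅ Z^18, C_2 ≅ Z^12.

Boundary ∂_1: C_1 → C_0 maps an edge to its endpoints' difference, ∂[p,q] = q − p. For instance
  ∂RS = S − R.
This gives a 7×18 integer matrix of rank 6; reducing to Smith normal form yields diagonal entries (1,1,1,1,1,1).

Boundary ∂_2: C_2 → C_1 acts by ∂[p,q,r] = [q,r] − [p,r] + [p,q]. For instance
  ∂QTV = TV − QV + QT,
  ∂QSU = SU − QU + QS.
The resulting 18×12 matrix has rank 12, and its Smith normal form has invariant factors (1,1,1,1,1,1,1,1,1,1,1,2).

Computing H_k = (kernel of ∂_k) / (image of ∂_{k+1}):

  H_2: rank ker ∂_2 − rank ∂_3 = (12 − 12) − 0 = 0, and there is no ∂_3, so H_2 = 0.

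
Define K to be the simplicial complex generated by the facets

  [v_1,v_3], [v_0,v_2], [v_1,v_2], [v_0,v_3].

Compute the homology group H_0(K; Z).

We work with the vertex ordering v_0 < v_1 < v_2 < v_3. The simplices of K, each written with vertices in increasing order, are:

  0-simplices (4): [v_0], [v_1], [v_2], [v_3]
  1-simplices (4): [v_0,v_2], [v_0,v_3], [v_1,v_2], [v_1,v_3]

Hence C_0 ≅ Z^4, C_1 ≅ Z^4.

Boundary ∂_1: C_1 → C_0 sends each edge [p,q] (with p < q) to q − p.
This gives a 4×4 integer matrix of rank 3; reducing to Smith normal form yields diagonal entries (1,1,1).

Now H_k = ker ∂_k / im ∂_{k+1}, so:

  H_0: rank C_0 − rank ∂_1 = 4 − 3 = 1, and the invariant factors of ∂_1 are all 1, so H_0 = Z.

(K is a triangulation of the circle S^1.)

H_0 = Z.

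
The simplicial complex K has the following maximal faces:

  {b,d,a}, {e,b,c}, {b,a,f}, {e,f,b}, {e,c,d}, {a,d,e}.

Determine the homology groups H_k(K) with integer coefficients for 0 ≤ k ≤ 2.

H_0 = Z,  H_1 = Z,  H_2 = 0.

K has 6 vertices, 12 edges, 6 triangles.
rank ∂_0 = 0, rank ∂_1 = 5 ⇒ b_0 = 6 − 0 − 5 = 1; all invariant factors of ∂_1 are 1 so no torsion. So H_0 = Z.
rank ∂_1 = 5, rank ∂_2 = 6 ⇒ b_1 = 12 − 5 − 6 = 1; all invariant factors of ∂_2 are 1 so no torsion. So H_1 = Z.
rank ∂_2 = 6, rank ∂_3 = 0 ⇒ b_2 = 6 − 6 − 0 = 0. So H_2 = 0.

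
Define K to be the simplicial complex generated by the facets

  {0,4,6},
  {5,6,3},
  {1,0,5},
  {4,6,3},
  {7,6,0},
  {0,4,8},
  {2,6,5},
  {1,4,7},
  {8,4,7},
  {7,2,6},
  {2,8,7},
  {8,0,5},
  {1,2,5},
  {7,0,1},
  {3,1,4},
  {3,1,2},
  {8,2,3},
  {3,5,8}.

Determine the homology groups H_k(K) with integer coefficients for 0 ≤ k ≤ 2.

H_0 ≅ Z,  H_1 ≅ Z ⊕ Z/2,  H_2 = 0.

Order the vertices as 0 < 1 < 2 < 3 < 4 < 5 < 6 < 7 < 8. Listing each simplex with vertices in this order, K has dimension 2 with simplices:

  0-simplices (9): [0], [1], [2], [3], [4], [5], [6], [7], [8]
  1-simplices (27): (27 of them)
  2-simplices (18): [0,1,5], [0,1,7], [0,4,6], [0,4,8], [0,5,8], [0,6,7], [1,2,3], [1,2,5], [1,3,4], [1,4,7], [2,3,8], [2,5,6], [2,6,7], [2,7,8], [3,4,6], [3,5,6], [3,5,8], [4,7,8]

so the chain groups are C_0 ≅ Z^9, C_1 ≅ Z^27, C_2 ≅ Z^18.

The boundary map ∂_1: C_1 → C_0 sends each edge [p,q] (with p < q) to q − p. For instance
  ∂[0,8] = [8] − [0].
As a 9×27 matrix over Z this has rank 8, with invariant factors (1,1,1,1,1,1,1,1).

The boundary map ∂_2: C_2 → C_1 maps a triangle to the signed sum of its edges. For instance
  ∂[0,1,5] = [1,5] − [0,5] + [0,1],
  ∂[2,3,8] = [3,8] − [2,8] + [2,3].
As a 27×18 matrix over Z this has rank 18, with invariant factors (1,1,1,1,1,1,1,1,1,1,1,1,1,1,1,1,1,2).

Computing H_k = (kernel of ∂_k) / (image of ∂_{k+1}):

  H_0: rank C_0 − rank ∂_1 = 9 − 8 = 1, and the invariant factors of ∂_1 are all 1, so H_0 = Z.
  H_1: rank ker ∂_1 − rank ∂_2 = (27 − 8) − 18 = 1, and ∂_2 has invariant factor 2 > 1, so H_1 = Z ⊕ Z/2.
  H_2: rank ker ∂_2 − rank ∂_3 = (18 − 18) − 0 = 0, and there is no ∂_3, so H_2 = 0.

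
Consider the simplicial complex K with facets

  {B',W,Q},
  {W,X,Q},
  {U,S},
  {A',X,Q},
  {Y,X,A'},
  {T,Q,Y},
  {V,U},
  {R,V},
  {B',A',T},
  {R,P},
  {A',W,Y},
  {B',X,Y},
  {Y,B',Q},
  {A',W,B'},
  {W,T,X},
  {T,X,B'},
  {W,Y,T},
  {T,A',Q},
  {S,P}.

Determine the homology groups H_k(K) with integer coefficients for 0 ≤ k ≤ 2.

Order the vertices as P < Q < R < S < T < U < V < W < X < Y < A' < B'. Listing each simplex with vertices in this order, K has dimension 2 with simplices:

  0-simplices (12): [P], [Q], [R], [S], [T], [U], [V], [W], [X], [Y], [A'], [B']
  1-simplices (26): (26 of them)
  2-simplices (14): [Q,T,Y], [Q,T,A'], [Q,W,X], [Q,W,B'], [Q,X,A'], [Q,Y,B'], [T,W,X], [T,W,Y], [T,X,B'], [T,A',B'], [W,Y,A'], [W,A',B'], [X,Y,A'], [X,Y,B']

so the chain groups are C_0 ≅ Z^12, C_1 ≅ Z^26, C_2 ≅ Z^14.

The boundary map ∂_1: C_1 → C_0 sends each edge [p,q] (with p < q) to q − p. For instance
  ∂[W,X] = [X] − [W].
The resulting 12×26 matrix has rank 10, and its Smith normal form has invariant factors (1,1,1,1,1,1,1,1,1,1).

The boundary map ∂_2: C_2 → C_1 sends each 2-simplex [p,q,r] to [q,r] − [p,r] + [p,q]. For instance
  ∂[T,X,B'] = [X,B'] − [T,B'] + [T,X],
  ∂[Q,Y,B'] = [Y,B'] − [Q,B'] + [Q,Y].
The resulting 26×14 matrix has rank 13, and its Smith normal form has invariant factors (1,1,1,1,1,1,1,1,1,1,1,1,1).

Computing H_k = (kernel of ∂_k) / (image of ∂_{k+1}):

  H_0: rank C_0 − rank ∂_1 = 12 − 10 = 2, and the invariant factors of ∂_1 are all 1, so H_0 ≅ Z^2.
  H_1: rank ker ∂_1 − rank ∂_2 = (26 − 10) − 13 = 3, and the invariant factors of ∂_2 are all 1, so H_1 ≅ Z^3.
  H_2: rank ker ∂_2 − rank ∂_3 = (14 − 13) − 0 = 1, and there is no ∂_3, so H_2 ≅ Z.

As a check, the Euler characteristic is 12 − 26 + 14 = 0, which agrees with 2 − 3 + 1 = 0.
(K is a triangulation of the disjoint union of the torus T^2 and the circle S^1.)

H_0 = Z^2,  H_1 = Z^3,  H_2 = Z.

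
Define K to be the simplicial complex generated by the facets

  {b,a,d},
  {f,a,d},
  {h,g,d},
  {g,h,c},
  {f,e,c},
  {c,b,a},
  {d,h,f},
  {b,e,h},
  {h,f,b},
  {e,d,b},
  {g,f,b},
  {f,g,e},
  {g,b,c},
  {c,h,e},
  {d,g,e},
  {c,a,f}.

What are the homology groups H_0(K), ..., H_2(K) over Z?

H_0 = Z,  H_1 = Z^2,  H_2 = Z.

We work with the vertex ordering a < b < c < d < e < f < g < h. The simplices of K, each written with vertices in increasing order, are:

  0-simplices (8): a, b, c, d, e, f, g, h
  1-simplices (24): ab, ac, ad, af, bc, bd, be, bf, bg, bh, ce, cf, cg, ch, de, df, dg, dh, ef, eg, eh, fg, fh, gh
  2-simplices (16): abc, abd, acf, adf, bcg, bde, beh, bfg, bfh, cef, ceh, cgh, deg, dfh, dgh, efg

giving chain groups C_0 ≅ Z^8, C_1 ≅ Z^24, C_2 ≅ Z^16.

∂_1: C_1 → C_0 maps an edge to its endpoints' difference, ∂[p,q] = q − p.
As a 8×24 matrix over Z this has rank 7, with invariant factors (1,1,1,1,1,1,1).

The boundary map ∂_2: C_2 → C_1 maps a triangle to the signed sum of its edges. For instance
  ∂bfg = fg − bg + bf,
  ∂bfh = fh − bh + bf.
The resulting 24×16 matrix has rank 15, and its Smith normal form has invariant factors (1,1,1,1,1,1,1,1,1,1,1,1,1,1,1).

Reading off H_k = ker ∂_k / im ∂_{k+1}:

  H_0: rank C_0 − rank ∂_1 = 8 − 7 = 1, and the invariant factors of ∂_1 are all 1, so H_0 ≅ Z.
  H_1: rank ker ∂_1 − rank ∂_2 = (24 − 7) − 15 = 2, and the invariant factors of ∂_2 are all 1, so H_1 ≅ Z^2.
  H_2: rank ker ∂_2 − rank ∂_3 = (16 − 15) − 0 = 1, and there is no ∂_3, so H_2 ≅ Z.

As a check, the Euler characteristic is 8 − 24 + 16 = 0, which agrees with 1 − 2 + 1 = 0.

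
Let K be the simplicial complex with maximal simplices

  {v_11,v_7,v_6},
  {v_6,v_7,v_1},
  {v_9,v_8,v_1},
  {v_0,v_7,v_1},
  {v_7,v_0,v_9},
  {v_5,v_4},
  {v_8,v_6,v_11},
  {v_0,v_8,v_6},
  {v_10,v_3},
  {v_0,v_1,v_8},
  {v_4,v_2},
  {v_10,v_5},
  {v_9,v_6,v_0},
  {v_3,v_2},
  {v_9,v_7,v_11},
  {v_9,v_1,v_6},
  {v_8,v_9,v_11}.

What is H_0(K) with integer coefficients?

Order the vertices as v_0 < v_1 < v_2 < v_3 < v_4 < v_5 < v_6 < v_7 < v_8 < v_9 < v_10 < v_11. Listing each simplex with vertices in this order, K has dimension 2 with simplices:

  0-simplices (12): [v_0], [v_1], [v_2], [v_3], [v_4], [v_5], [v_6], [v_7], [v_8], [v_9], [v_10], [v_11]
  1-simplices (23): (23 of them)
  2-simplices (12): (12 of them)

so the chain groups are C_0 ≅ Z^12, C_1 ≅ Z^23, C_2 ≅ Z^12.

The boundary map ∂_1: C_1 → C_0 maps an edge to its endpoints' difference, ∂[p,q] = q − p.
The resulting 12×23 matrix has rank 10, and its Smith normal form has invariant factors (1,1,1,1,1,1,1,1,1,1).

∂_2: C_2 → C_1 sends each 2-simplex [p,q,r] to [q,r] − [p,r] + [p,q]. For instance
  ∂[v_8,v_9,v_11] = [v_9,v_11] − [v_8,v_11] + [v_8,v_9],
  ∂[v_0,v_1,v_8] = [v_1,v_8] − [v_0,v_8] + [v_0,v_1].
As a 23×12 matrix over Z this has rank 12, with invariant factors (1,1,1,1,1,1,1,1,1,1,1,2).

Now H_k = ker ∂_k / im ∂_{k+1}, so:

  H_0: rank C_0 − rank ∂_1 = 12 − 10 = 2, and the invariant factors of ∂_1 are all 1, so H_0 ≅ Z^2.

H_0 = Z^2.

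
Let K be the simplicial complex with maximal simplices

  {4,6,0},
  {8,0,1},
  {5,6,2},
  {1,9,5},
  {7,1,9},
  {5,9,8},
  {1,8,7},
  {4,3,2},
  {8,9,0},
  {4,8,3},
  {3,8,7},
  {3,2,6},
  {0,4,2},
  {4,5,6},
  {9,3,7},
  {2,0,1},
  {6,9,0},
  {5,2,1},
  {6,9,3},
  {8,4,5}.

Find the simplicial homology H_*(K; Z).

We work with the vertex ordering 0 < 1 < 2 < 3 < 4 < 5 < 6 < 7 < 8 < 9. The simplices of K, each written with vertices in increasing order, are:

  0-simplices (10): [0], [1], [2], [3], [4], [5], [6], [7], [8], [9]
  1-simplices (30): (30 of them)
  2-simplices (20): (20 of them)

so the chain groups are C_0 ≅ Z^10, C_1 ≅ Z^30, C_2 ≅ Z^20.

The boundary map ∂_1: C_1 → C_0 maps an edge to its endpoints' difference, ∂[p,q] = q − p.
As a 10×30 matrix over Z this has rank 9, with invariant factors (1,1,1,1,1,1,1,1,1).

The boundary map ∂_2: C_2 → C_1 sends each 2-simplex [p,q,r] to [q,r] − [p,r] + [p,q]. For instance
  ∂[1,7,9] = [7,9] − [1,9] + [1,7],
  ∂[4,5,8] = [5,8] − [4,8] + [4,5].
The resulting 30×20 matrix has rank 20, and its Smith normal form has invariant factors (1,1,1,1,1,1,1,1,1,1,1,1,1,1,1,1,1,1,1,2).

Now H_k = ker ∂_k / im ∂_{k+1}, so:

  H_0: rank C_0 − rank ∂_1 = 10 − 9 = 1, and the invariant factors of ∂_1 are all 1, so H_0 ≅ Z.
  H_1: rank ker ∂_1 − rank ∂_2 = (30 − 9) − 20 = 1, and ∂_2 has invariant factor 2 > 1, so H_1 ≅ Z ⊕ Z/2Z.
  H_2: rank ker ∂_2 − rank ∂_3 = (20 − 20) − 0 = 0, and there is no ∂_3, so H_2 ≅ 0.

As a check, the Euler characteristic is 10 − 30 + 20 = 0, which agrees with 1 − 1 + 0 = 0.
(K is a triangulation of the Klein bottle.)

H_0 = Z,  H_1 = Z ⊕ Z/2Z,  H_2 = 0.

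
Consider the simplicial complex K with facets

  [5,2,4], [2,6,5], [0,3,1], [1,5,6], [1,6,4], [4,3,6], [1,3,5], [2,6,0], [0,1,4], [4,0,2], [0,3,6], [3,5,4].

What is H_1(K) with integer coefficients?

Fix the vertex order 0 < 1 < 2 < 3 < 4 < 5 < 6 and write every simplex with vertices in increasing order. Then dim K = 2 and the simplices of K are:

  0-simplices (7): [0], [1], [2], [3], [4], [5], [6]
  1-simplices (18): [0,1], [0,2], [0,3], [0,4], [0,6], [1,3], [1,4], [1,5], [1,6], [2,4], [2,5], [2,6], [3,4], [3,5], [3,6], [4,5], [4,6], [5,6]
  2-simplices (12): [0,1,3], [0,1,4], [0,2,4], [0,2,6], [0,3,6], [1,3,5], [1,4,6], [1,5,6], [2,4,5], [2,5,6], [3,4,5], [3,4,6]

so the chain groups are C_0 ≅ Z^7, C_1 ≅ Z^18, C_2 ≅ Z^12.

∂_1: C_1 → C_0 is given by ∂[p,q] = [q] − [p]. For instance
  ∂[2,5] = [5] − [2].
This gives a 7×18 integer matrix of rank 6; reducing to Smith normal form yields diagonal entries (1,1,1,1,1,1).

Boundary ∂_2: C_2 → C_1 sends each 2-simplex [p,q,r] to [q,r] − [p,r] + [p,q]. For instance
  ∂[0,1,4] = [1,4] − [0,4] + [0,1],
  ∂[0,1,3] = [1,3] − [0,3] + [0,1].
This gives a 18×12 integer matrix of rank 12; reducing to Smith normal form yields diagonal entries (1,1,1,1,1,1,1,1,1,1,1,2).

Now H_k = ker ∂_k / im ∂_{k+1}, so:

  H_1: rank ker ∂_1 − rank ∂_2 = (18 − 6) − 12 = 0, and ∂_2 has invariant factor 2 > 1, so H_1 ≅ Z/2.

(K is a triangulation of the real projective plane RP^2.)

H_1 = Z/2.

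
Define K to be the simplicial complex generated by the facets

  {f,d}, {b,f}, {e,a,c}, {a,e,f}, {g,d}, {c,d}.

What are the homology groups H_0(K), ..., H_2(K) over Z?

Fix the vertex order a < b < c < d < e < f < g and write every simplex with vertices in increasing order. Then dim K = 2 and the simplices of K are:

  0-simplices (7): a, b, c, d, e, f, g
  1-simplices (9): ac, ae, af, bf, cd, ce, df, dg, ef
  2-simplices (2): ace, aef

so the chain groups are C_0 ≅ Z^7, C_1 ≅ Z^9, C_2 ≅ Z^2.

Boundary ∂_1: C_1 → C_0 sends each edge [p,q] (with p < q) to q − p.
As a 7×9 matrix over Z this has rank 6, with invariant factors (1,1,1,1,1,1).

∂_2: C_2 → C_1 maps a triangle to the signed sum of its edges. For instance
  ∂ace = ce − ae + ac,
  ∂aef = ef − af + ae.
The 9×2 boundary matrix has rank 2 and Smith normal form diag(1,1).

Now H_k = ker ∂_k / im ∂_{k+1}, so:

  H_0: rank C_0 − rank ∂_1 = 7 − 6 = 1, and the invariant factors of ∂_1 are all 1, so H_0 ≅ Z.
  H_1: rank ker ∂_1 − rank ∂_2 = (9 − 6) − 2 = 1, and the invariant factors of ∂_2 are all 1, so H_1 ≅ Z.
  H_2: rank ker ∂_2 − rank ∂_3 = (2 − 2) − 0 = 0, and there is no ∂_3, so H_2 ≅ 0.

H_0 ≅ Z,  H_1 ≅ Z,  H_2 = 0.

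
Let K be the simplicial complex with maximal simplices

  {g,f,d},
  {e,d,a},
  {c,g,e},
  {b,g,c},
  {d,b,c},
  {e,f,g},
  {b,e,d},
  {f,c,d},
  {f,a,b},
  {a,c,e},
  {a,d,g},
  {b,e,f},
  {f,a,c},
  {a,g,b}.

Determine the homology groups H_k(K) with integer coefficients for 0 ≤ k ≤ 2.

K has 7 vertices, 21 edges, 14 triangles.
rank ∂_0 = 0, rank ∂_1 = 6 ⇒ b_0 = 7 − 0 − 6 = 1; all invariant factors of ∂_1 are 1 so no torsion. So H_0 ≅ Z.
rank ∂_1 = 6, rank ∂_2 = 13 ⇒ b_1 = 21 − 6 − 13 = 2; all invariant factors of ∂_2 are 1 so no torsion. So H_1 ≅ Z^2.
rank ∂_2 = 13, rank ∂_3 = 0 ⇒ b_2 = 14 − 13 − 0 = 1. So H_2 ≅ Z.

H_0 = Z,  H_1 = Z^2,  H_2 = Z.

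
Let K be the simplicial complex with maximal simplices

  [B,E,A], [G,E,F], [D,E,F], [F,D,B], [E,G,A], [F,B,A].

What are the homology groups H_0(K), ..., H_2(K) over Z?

K has 6 vertices, 12 edges, 6 triangles.
rank ∂_0 = 0, rank ∂_1 = 5 ⇒ b_0 = 6 − 0 − 5 = 1; all invariant factors of ∂_1 are 1 so no torsion. So H_0 ≅ Z.
rank ∂_1 = 5, rank ∂_2 = 6 ⇒ b_1 = 12 − 5 − 6 = 1; all invariant factors of ∂_2 are 1 so no torsion. So H_1 ≅ Z.
rank ∂_2 = 6, rank ∂_3 = 0 ⇒ b_2 = 6 − 6 − 0 = 0. So H_2 ≅ 0.

H_0 ≅ Z,  H_1 ≅ Z,  H_2 = 0.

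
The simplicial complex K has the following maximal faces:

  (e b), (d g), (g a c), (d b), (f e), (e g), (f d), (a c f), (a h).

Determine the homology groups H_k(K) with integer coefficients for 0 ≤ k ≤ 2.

H_0 ≅ Z,  H_1 ≅ Z^3,  H_2 = 0.

We work with the vertex ordering a < b < c < d < e < f < g < h. The simplices of K, each written with vertices in increasing order, are:

  0-simplices (8): a, b, c, d, e, f, g, h
  1-simplices (12): ac, af, ag, ah, bd, be, cf, cg, df, dg, ef, eg
  2-simplices (2): acf, acg

so the chain groups are C_0 ≅ Z^8, C_1 ≅ Z^12, C_2 ≅ Z^2.

The boundary map ∂_1: C_1 → C_0 sends each edge [p,q] (with p < q) to q − p. For instance
  ∂af = f − a.
This gives a 8×12 integer matrix of rank 7; reducing to Smith normal form yields diagonal entries (1,1,1,1,1,1,1).

Boundary ∂_2: C_2 → C_1 maps a triangle to the signed sum of its edges. For instance
  ∂acf = cf − af + ac,
  ∂acg = cg − ag + ac.
This gives a 12×2 integer matrix of rank 2; reducing to Smith normal form yields diagonal entries (1,1).

Reading off H_k = ker ∂_k / im ∂_{k+1}:

  H_0: rank C_0 − rank ∂_1 = 8 − 7 = 1, and the invariant factors of ∂_1 are all 1, so H_0 = Z.
  H_1: rank ker ∂_1 − rank ∂_2 = (12 − 7) − 2 = 3, and the invariant factors of ∂_2 are all 1, so H_1 = Z^3.
  H_2: rank ker ∂_2 − rank ∂_3 = (2 − 2) − 0 = 0, and there is no ∂_3, so H_2 = 0.

As a check, the Euler characteristic is 8 − 12 + 2 = -2, which agrees with 1 − 3 + 0 = -2.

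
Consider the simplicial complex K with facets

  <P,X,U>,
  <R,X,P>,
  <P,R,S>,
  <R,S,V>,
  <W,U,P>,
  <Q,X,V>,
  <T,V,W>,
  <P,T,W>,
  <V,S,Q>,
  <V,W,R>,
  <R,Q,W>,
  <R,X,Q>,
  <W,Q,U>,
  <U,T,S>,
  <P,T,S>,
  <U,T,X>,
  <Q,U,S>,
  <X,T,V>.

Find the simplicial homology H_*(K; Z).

H_0 = Z,  H_1 = Z ⊕ Z_2,  H_2 = 0.

Order the vertices as P < Q < R < S < T < U < V < W < X. Listing each simplex with vertices in this order, K has dimension 2 with simplices:

  0-simplices (9): P, Q, R, S, T, U, V, W, X
  1-simplices (27): PR, PS, PT, PU, PW, PX, QR, QS, QU, QV, QW, QX, RS, RV, RW, RX, ST, SU, SV, TU, TV, TW, TX, UW, UX, VW, VX
  2-simplices (18): PRS, PRX, PST, PTW, PUW, PUX, QRW, QRX, QSU, QSV, QUW, QVX, RSV, RVW, STU, TUX, TVW, TVX

Hence C_0 ≅ Z^9, C_1 ≅ Z^27, C_2 ≅ Z^18.

∂_1: C_1 → C_0 is given by ∂[p,q] = [q] − [p]. For instance
  ∂UW = W − U.
The 9×27 boundary matrix has rank 8 and Smith normal form diag(1,1,1,1,1,1,1,1).

The boundary map ∂_2: C_2 → C_1 acts by ∂[p,q,r] = [q,r] − [p,r] + [p,q]. For instance
  ∂QSU = SU − QU + QS,
  ∂QRX = RX − QX + QR.
This gives a 27×18 integer matrix of rank 18; reducing to Smith normal form yields diagonal entries (1,1,1,1,1,1,1,1,1,1,1,1,1,1,1,1,1,2).

Now H_k = ker ∂_k / im ∂_{k+1}, so:

  H_0: rank C_0 − rank ∂_1 = 9 − 8 = 1, and the invariant factors of ∂_1 are all 1, so H_0 = Z.
  H_1: rank ker ∂_1 − rank ∂_2 = (27 − 8) − 18 = 1, and ∂_2 has invariant factor 2 > 1, so H_1 = Z ⊕ Z_2.
  H_2: rank ker ∂_2 − rank ∂_3 = (18 − 18) − 0 = 0, and there is no ∂_3, so H_2 = 0.

As a check, the Euler characteristic is 9 − 27 + 18 = 0, which agrees with 1 − 1 + 0 = 0.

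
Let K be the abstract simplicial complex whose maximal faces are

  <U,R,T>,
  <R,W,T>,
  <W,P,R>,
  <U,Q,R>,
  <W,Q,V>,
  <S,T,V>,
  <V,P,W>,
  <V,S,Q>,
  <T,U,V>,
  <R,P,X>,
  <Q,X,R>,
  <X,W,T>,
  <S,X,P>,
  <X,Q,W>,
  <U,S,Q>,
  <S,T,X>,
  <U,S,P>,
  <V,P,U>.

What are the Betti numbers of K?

We work with the vertex ordering P < Q < R < S < T < U < V < W < X. The simplices of K, each written with vertices in increasing order, are:

  0-simplices (9): P, Q, R, S, T, U, V, W, X
  1-simplices (27): PR, PS, PU, PV, PW, PX, QR, QS, QU, QV, QW, QX, RT, RU, RW, RX, ST, SU, SV, SX, TU, TV, TW, TX, UV, VW, WX
  2-simplices (18): PRW, PRX, PSU, PSX, PUV, PVW, QRU, QRX, QSU, QSV, QVW, QWX, RTU, RTW, STV, STX, TUV, TWX

so the chain groups are C_0 ≅ Z^9, C_1 ≅ Z^27, C_2 ≅ Z^18.

The boundary map ∂_1: C_1 → C_0 sends each edge [p,q] (with p < q) to q − p. For instance
  ∂WX = X − W.
As a 9×27 matrix over Z this has rank 8, with invariant factors (1,1,1,1,1,1,1,1).

The boundary map ∂_2: C_2 → C_1 acts by ∂[p,q,r] = [q,r] − [p,r] + [p,q]. For instance
  ∂QWX = WX − QX + QW,
  ∂PRW = RW − PW + PR.
The 27×18 boundary matrix has rank 18 and Smith normal form diag(1,1,1,1,1,1,1,1,1,1,1,1,1,1,1,1,1,2).

From H_k ≅ ker(∂_k) / im(∂_{k+1}) we obtain:

  H_0: rank C_0 − rank ∂_1 = 9 − 8 = 1, and the invariant factors of ∂_1 are all 1, so H_0 = Z.
  H_1: rank ker ∂_1 − rank ∂_2 = (27 − 8) − 18 = 1, and ∂_2 has invariant factor 2 > 1, so H_1 = Z ⊕ Z/2Z.
  H_2: rank ker ∂_2 − rank ∂_3 = (18 − 18) − 0 = 0, and there is no ∂_3, so H_2 = 0.

Hence the Betti numbers are b_0 = 1, b_1 = 1, b_2 = 0.

b_0 = 1, b_1 = 1, b_2 = 0.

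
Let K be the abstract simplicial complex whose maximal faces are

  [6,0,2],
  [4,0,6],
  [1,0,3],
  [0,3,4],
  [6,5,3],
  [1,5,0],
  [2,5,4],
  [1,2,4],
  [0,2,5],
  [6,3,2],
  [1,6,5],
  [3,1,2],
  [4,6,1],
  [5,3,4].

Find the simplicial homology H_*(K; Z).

H_0 ≅ Z,  H_1 ≅ Z^2,  H_2 ≅ Z.

Fix the vertex order 0 < 1 < 2 < 3 < 4 < 5 < 6 and write every simplex with vertices in increasing order. Then dim K = 2 and the simplices of K are:

  0-simplices (7): [0], [1], [2], [3], [4], [5], [6]
  1-simplices (21): [0,1], [0,2], [0,3], [0,4], [0,5], [0,6], [1,2], [1,3], [1,4], [1,5], [1,6], [2,3], [2,4], [2,5], [2,6], [3,4], [3,5], [3,6], [4,5], [4,6], [5,6]
  2-simplices (14): [0,1,3], [0,1,5], [0,2,5], [0,2,6], [0,3,4], [0,4,6], [1,2,3], [1,2,4], [1,4,6], [1,5,6], [2,3,6], [2,4,5], [3,4,5], [3,5,6]

Hence C_0 ≅ Z^7, C_1 ≅ Z^21, C_2 ≅ Z^14.

The boundary map ∂_1: C_1 → C_0 maps an edge to its endpoints' difference, ∂[p,q] = q − p. For instance
  ∂[0,6] = [6] − [0].
As a 7×21 matrix over Z this has rank 6, with invariant factors (1,1,1,1,1,1).

∂_2: C_2 → C_1 sends each 2-simplex [p,q,r] to [q,r] − [p,r] + [p,q]. For instance
  ∂[0,3,4] = [3,4] − [0,4] + [0,3],
  ∂[0,1,5] = [1,5] − [0,5] + [0,1].
The 21×14 boundary matrix has rank 13 and Smith normal form diag(1,1,1,1,1,1,1,1,1,1,1,1,1).

Computing H_k = (kernel of ∂_k) / (image of ∂_{k+1}):

  H_0: rank C_0 − rank ∂_1 = 7 − 6 = 1, and the invariant factors of ∂_1 are all 1, so H_0 = Z.
  H_1: rank ker ∂_1 − rank ∂_2 = (21 − 6) − 13 = 2, and the invariant factors of ∂_2 are all 1, so H_1 = Z^2.
  H_2: rank ker ∂_2 − rank ∂_3 = (14 − 13) − 0 = 1, and there is no ∂_3, so H_2 = Z.

As a check, the Euler characteristic is 7 − 21 + 14 = 0, which agrees with 1 − 2 + 1 = 0.
(K is a triangulation of the torus T^2.)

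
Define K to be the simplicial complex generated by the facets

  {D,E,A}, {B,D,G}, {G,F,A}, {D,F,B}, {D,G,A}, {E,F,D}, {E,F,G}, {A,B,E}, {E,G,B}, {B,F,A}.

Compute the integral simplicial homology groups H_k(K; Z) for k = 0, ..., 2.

We work with the vertex ordering A < B < D < E < F < G. The simplices of K, each written with vertices in increasing order, are:

  0-simplices (6): A, B, D, E, F, G
  1-simplices (15): AB, AD, AE, AF, AG, BD, BE, BF, BG, DE, DF, DG, EF, EG, FG
  2-simplices (10): ABE, ABF, ADE, ADG, AFG, BDF, BDG, BEG, DEF, EFG

so the chain groups are C_0 ≅ Z^6, C_1 ≅ Z^15, C_2 ≅ Z^10.

The boundary map ∂_1: C_1 → C_0 maps an edge to its endpoints' difference, ∂[p,q] = q − p.
As a 6×15 matrix over Z this has rank 5, with invariant factors (1,1,1,1,1).

Boundary ∂_2: C_2 → C_1 sends each 2-simplex [p,q,r] to [q,r] − [p,r] + [p,q]. For instance
  ∂BEG = EG − BG + BE,
  ∂AFG = FG − AG + AF.
This gives a 15×10 integer matrix of rank 10; reducing to Smith normal form yields diagonal entries (1,1,1,1,1,1,1,1,1,2).

Reading off H_k = ker ∂_k / im ∂_{k+1}:

  H_0: rank C_0 − rank ∂_1 = 6 − 5 = 1, and the invariant factors of ∂_1 are all 1, so H_0 = Z.
  H_1: rank ker ∂_1 − rank ∂_2 = (15 − 5) − 10 = 0, and ∂_2 has invariant factor 2 > 1, so H_1 = Z/2.
  H_2: rank ker ∂_2 − rank ∂_3 = (10 − 10) − 0 = 0, and there is no ∂_3, so H_2 = 0.

As a check, the Euler characteristic is 6 − 15 + 10 = 1, which agrees with 1 − 0 + 0 = 1.

H_0 ≅ Z,  H_1 ≅ Z/2,  H_2 = 0.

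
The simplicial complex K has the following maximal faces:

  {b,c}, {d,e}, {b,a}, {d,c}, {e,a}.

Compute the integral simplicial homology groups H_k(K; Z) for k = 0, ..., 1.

H_0 = Z,  H_1 = Z.

We work with the vertex ordering a < b < c < d < e. The simplices of K, each written with vertices in increasing order, are:

  0-simplices (5): a, b, c, d, e
  1-simplices (5): ab, ae, bc, cd, de

giving chain groups C_0 ≅ Z^5, C_1 ≅ Z^5.

∂_1: C_1 → C_0 sends each edge [p,q] (with p < q) to q − p.
The 5×5 boundary matrix has rank 4 and Smith normal form diag(1,1,1,1).

From H_k ≅ ker(∂_k) / im(∂_{k+1}) we obtain:

  H_0: rank C_0 − rank ∂_1 = 5 − 4 = 1, and the invariant factors of ∂_1 are all 1, so H_0 ≅ Z.
  H_1: rank ker ∂_1 − rank ∂_2 = (5 − 4) − 0 = 1, and there is no ∂_2, so H_1 ≅ Z.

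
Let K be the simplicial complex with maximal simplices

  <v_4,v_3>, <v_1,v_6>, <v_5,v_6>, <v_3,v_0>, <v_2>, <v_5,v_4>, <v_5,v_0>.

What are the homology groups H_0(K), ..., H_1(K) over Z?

H_0 = Z^2,  H_1 = Z.

Take the total order v_0 < v_1 < v_2 < v_3 < v_4 < v_5 < v_6 on the vertex set. Then K (dimension 1) consists of the simplices:

  0-simplices (7): [v_0], [v_1], [v_2], [v_3], [v_4], [v_5], [v_6]
  1-simplices (6): [v_0,v_3], [v_0,v_5], [v_1,v_6], [v_3,v_4], [v_4,v_5], [v_5,v_6]

giving chain groups C_0 ≅ Z^7, C_1 ≅ Z^6.

The boundary map ∂_1: C_1 → C_0 sends each edge [p,q] (with p < q) to q − p.
As a 7×6 matrix over Z this has rank 5, with invariant factors (1,1,1,1,1).

Now H_k = ker ∂_k / im ∂_{k+1}, so:

  H_0: rank C_0 − rank ∂_1 = 7 − 5 = 2, and the invariant factors of ∂_1 are all 1, so H_0 ≅ Z^2.
  H_1: rank ker ∂_1 − rank ∂_2 = (6 − 5) − 0 = 1, and there is no ∂_2, so H_1 ≅ Z.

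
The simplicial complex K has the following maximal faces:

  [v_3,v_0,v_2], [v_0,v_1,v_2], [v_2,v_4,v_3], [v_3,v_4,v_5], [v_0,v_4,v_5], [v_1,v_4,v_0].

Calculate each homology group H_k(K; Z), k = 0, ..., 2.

Take the total order v_0 < v_1 < v_2 < v_3 < v_4 < v_5 on the vertex set. Then K (dimension 2) consists of the simplices:

  0-simplices (6): [v_0], [v_1], [v_2], [v_3], [v_4], [v_5]
  1-simplices (12): [v_0,v_1], [v_0,v_2], [v_0,v_3], [v_0,v_4], [v_0,v_5], [v_1,v_2], [v_1,v_4], [v_2,v_3], [v_2,v_4], [v_3,v_4], [v_3,v_5], [v_4,v_5]
  2-simplices (6): [v_0,v_1,v_2], [v_0,v_1,v_4], [v_0,v_2,v_3], [v_0,v_4,v_5], [v_2,v_3,v_4], [v_3,v_4,v_5]

so the chain groups are C_0 ≅ Z^6, C_1 ≅ Z^12, C_2 ≅ Z^6.

Boundary ∂_1: C_1 → C_0 maps an edge to its endpoints' difference, ∂[p,q] = q − p.
As a 6×12 matrix over Z this has rank 5, with invariant factors (1,1,1,1,1).

∂_2: C_2 → C_1 sends each 2-simplex [p,q,r] to [q,r] − [p,r] + [p,q]. For instance
  ∂[v_0,v_1,v_2] = [v_1,v_2] − [v_0,v_2] + [v_0,v_1],
  ∂[v_2,v_3,v_4] = [v_3,v_4] − [v_2,v_4] + [v_2,v_3].
This gives a 12×6 integer matrix of rank 6; reducing to Smith normal form yields diagonal entries (1,1,1,1,1,1).

Now H_k = ker ∂_k / im ∂_{k+1}, so:

  H_0: rank C_0 − rank ∂_1 = 6 − 5 = 1, and the invariant factors of ∂_1 are all 1, so H_0 ≅ Z.
  H_1: rank ker ∂_1 − rank ∂_2 = (12 − 5) − 6 = 1, and the invariant factors of ∂_2 are all 1, so H_1 ≅ Z.
  H_2: rank ker ∂_2 − rank ∂_3 = (6 − 6) − 0 = 0, and there is no ∂_3, so H_2 ≅ 0.

H_0 = Z,  H_1 = Z,  H_2 = 0.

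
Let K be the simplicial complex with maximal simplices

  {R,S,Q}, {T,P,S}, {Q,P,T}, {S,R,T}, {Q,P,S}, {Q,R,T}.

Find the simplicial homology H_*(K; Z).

Order the vertices as P < Q < R < S < T. Listing each simplex with vertices in this order, K has dimension 2 with simplices:

  0-simplices (5): P, Q, R, S, T
  1-simplices (9): PQ, PS, PT, QR, QS, QT, RS, RT, ST
  2-simplices (6): PQS, PQT, PST, QRS, QRT, RST

so the chain groups are C_0 ≅ Z^5, C_1 ≅ Z^9, C_2 ≅ Z^6.

The boundary map ∂_1: C_1 → C_0 sends each edge [p,q] (with p < q) to q − p. For instance
  ∂ST = T − S.
This gives a 5×9 integer matrix of rank 4; reducing to Smith normal form yields diagonal entries (1,1,1,1).

Boundary ∂_2: C_2 → C_1 acts by ∂[p,q,r] = [q,r] − [p,r] + [p,q]. For instance
  ∂QRS = RS − QS + QR,
  ∂PQT = QT − PT + PQ.
As a 9×6 matrix over Z this has rank 5, with invariant factors (1,1,1,1,1).

Now H_k = ker ∂_k / im ∂_{k+1}, so:

  H_0: rank C_0 − rank ∂_1 = 5 − 4 = 1, and the invariant factors of ∂_1 are all 1, so H_0 ≅ Z.
  H_1: rank ker ∂_1 − rank ∂_2 = (9 − 4) − 5 = 0, and the invariant factors of ∂_2 are all 1, so H_1 ≅ 0.
  H_2: rank ker ∂_2 − rank ∂_3 = (6 − 5) − 0 = 1, and there is no ∂_3, so H_2 ≅ Z.

As a check, the Euler characteristic is 5 − 9 + 6 = 2, which agrees with 1 − 0 + 1 = 2.
(K is a triangulation of the 2-sphere S^2.)

H_0 = Z,  H_1 = 0,  H_2 = Z.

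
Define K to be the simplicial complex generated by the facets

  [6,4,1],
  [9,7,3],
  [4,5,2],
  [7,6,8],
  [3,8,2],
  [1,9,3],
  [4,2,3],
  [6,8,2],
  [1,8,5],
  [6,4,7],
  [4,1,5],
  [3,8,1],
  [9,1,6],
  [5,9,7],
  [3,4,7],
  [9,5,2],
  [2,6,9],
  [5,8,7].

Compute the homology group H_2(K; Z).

Fix the vertex order 1 < 2 < 3 < 4 < 5 < 6 < 7 < 8 < 9 and write every simplex with vertices in increasing order. Then dim K = 2 and the simplices of K are:

  0-simplices (9): [1], [2], [3], [4], [5], [6], [7], [8], [9]
  1-simplices (27): (27 of them)
  2-simplices (18): [1,3,8], [1,3,9], [1,4,5], [1,4,6], [1,5,8], [1,6,9], [2,3,4], [2,3,8], [2,4,5], [2,5,9], [2,6,8], [2,6,9], [3,4,7], [3,7,9], [4,6,7], [5,7,8], [5,7,9], [6,7,8]

so the chain groups are C_0 ≅ Z^9, C_1 ≅ Z^27, C_2 ≅ Z^18.

∂_1: C_1 → C_0 sends each edge [p,q] (with p < q) to q − p. For instance
  ∂[2,9] = [9] − [2].
This gives a 9×27 integer matrix of rank 8; reducing to Smith normal form yields diagonal entries (1,1,1,1,1,1,1,1).

∂_2: C_2 → C_1 maps a triangle to the signed sum of its edges. For instance
  ∂[2,5,9] = [5,9] − [2,9] + [2,5],
  ∂[1,3,9] = [3,9] − [1,9] + [1,3].
The resulting 27×18 matrix has rank 17, and its Smith normal form has invariant factors (1,1,1,1,1,1,1,1,1,1,1,1,1,1,1,1,1).

From H_k ≅ ker(∂_k) / im(∂_{k+1}) we obtain:

  H_2: rank ker ∂_2 − rank ∂_3 = (18 − 17) − 0 = 1, and there is no ∂_3, so H_2 ≅ Z.

H_2 = Z.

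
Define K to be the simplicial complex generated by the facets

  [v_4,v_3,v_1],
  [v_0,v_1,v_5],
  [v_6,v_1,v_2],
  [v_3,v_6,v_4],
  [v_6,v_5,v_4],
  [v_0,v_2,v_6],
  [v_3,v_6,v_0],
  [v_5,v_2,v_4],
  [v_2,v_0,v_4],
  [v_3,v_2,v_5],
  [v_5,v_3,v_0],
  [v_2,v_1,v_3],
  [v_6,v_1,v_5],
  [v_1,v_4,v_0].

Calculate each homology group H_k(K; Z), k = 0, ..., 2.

Fix the vertex order v_0 < v_1 < v_2 < v_3 < v_4 < v_5 < v_6 and write every simplex with vertices in increasing order. Then dim K = 2 and the simplices of K are:

  0-simplices (7): [v_0], [v_1], [v_2], [v_3], [v_4], [v_5], [v_6]
  1-simplices (21): (21 of them)
  2-simplices (14): (14 of them)

giving chain groups C_0 ≅ Z^7, C_1 ≅ Z^21, C_2 ≅ Z^14.

∂_1: C_1 → C_0 sends each edge [p,q] (with p < q) to q − p. For instance
  ∂[v_2,v_4] = [v_4] − [v_2].
The resulting 7×21 matrix has rank 6, and its Smith normal form has invariant factors (1,1,1,1,1,1).

∂_2: C_2 → C_1 acts by ∂[p,q,r] = [q,r] − [p,r] + [p,q]. For instance
  ∂[v_0,v_2,v_4] = [v_2,v_4] − [v_0,v_4] + [v_0,v_2],
  ∂[v_1,v_3,v_4] = [v_3,v_4] − [v_1,v_4] + [v_1,v_3].
The resulting 21×14 matrix has rank 13, and its Smith normal form has invariant factors (1,1,1,1,1,1,1,1,1,1,1,1,1).

Now H_k = ker ∂_k / im ∂_{k+1}, so:

  H_0: rank C_0 − rank ∂_1 = 7 − 6 = 1, and the invariant factors of ∂_1 are all 1, so H_0 = Z.
  H_1: rank ker ∂_1 − rank ∂_2 = (21 − 6) − 13 = 2, and the invariant factors of ∂_2 are all 1, so H_1 = Z^2.
  H_2: rank ker ∂_2 − rank ∂_3 = (14 − 13) − 0 = 1, and there is no ∂_3, so H_2 = Z.

H_0 ≅ Z,  H_1 ≅ Z^2,  H_2 ≅ Z.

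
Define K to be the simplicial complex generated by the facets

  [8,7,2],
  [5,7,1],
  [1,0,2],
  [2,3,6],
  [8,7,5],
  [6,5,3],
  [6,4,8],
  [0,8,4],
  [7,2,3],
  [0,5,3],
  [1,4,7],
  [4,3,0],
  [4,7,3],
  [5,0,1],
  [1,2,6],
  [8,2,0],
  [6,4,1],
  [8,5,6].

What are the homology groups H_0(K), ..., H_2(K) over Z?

H_0 = Z,  H_1 = Z^2,  H_2 = Z.

Order the vertices as 0 < 1 < 2 < 3 < 4 < 5 < 6 < 7 < 8. Listing each simplex with vertices in this order, K has dimension 2 with simplices:

  0-simplices (9): [0], [1], [2], [3], [4], [5], [6], [7], [8]
  1-simplices (27): (27 of them)
  2-simplices (18): [0,1,2], [0,1,5], [0,2,8], [0,3,4], [0,3,5], [0,4,8], [1,2,6], [1,4,6], [1,4,7], [1,5,7], [2,3,6], [2,3,7], [2,7,8], [3,4,7], [3,5,6], [4,6,8], [5,6,8], [5,7,8]

giving chain groups C_0 ≅ Z^9, C_1 ≅ Z^27, C_2 ≅ Z^18.

∂_1: C_1 → C_0 maps an edge to its endpoints' difference, ∂[p,q] = q − p. For instance
  ∂[3,5] = [5] − [3].
The 9×27 boundary matrix has rank 8 and Smith normal form diag(1,1,1,1,1,1,1,1).

Boundary ∂_2: C_2 → C_1 acts by ∂[p,q,r] = [q,r] − [p,r] + [p,q]. For instance
  ∂[3,4,7] = [4,7] − [3,7] + [3,4],
  ∂[4,6,8] = [6,8] − [4,8] + [4,6].
This gives a 27×18 integer matrix of rank 17; reducing to Smith normal form yields diagonal entries (1,1,1,1,1,1,1,1,1,1,1,1,1,1,1,1,1).

Now H_k = ker ∂_k / im ∂_{k+1}, so:

  H_0: rank C_0 − rank ∂_1 = 9 − 8 = 1, and the invariant factors of ∂_1 are all 1, so H_0 ≅ Z.
  H_1: rank ker ∂_1 − rank ∂_2 = (27 − 8) − 17 = 2, and the invariant factors of ∂_2 are all 1, so H_1 ≅ Z^2.
  H_2: rank ker ∂_2 − rank ∂_3 = (18 − 17) − 0 = 1, and there is no ∂_3, so H_2 ≅ Z.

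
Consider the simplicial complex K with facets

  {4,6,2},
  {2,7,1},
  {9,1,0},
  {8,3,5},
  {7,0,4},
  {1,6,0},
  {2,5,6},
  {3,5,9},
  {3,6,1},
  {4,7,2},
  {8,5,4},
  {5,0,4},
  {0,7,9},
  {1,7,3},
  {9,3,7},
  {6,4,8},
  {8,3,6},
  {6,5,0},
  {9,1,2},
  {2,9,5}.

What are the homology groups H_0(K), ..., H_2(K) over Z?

We work with the vertex ordering 0 < 1 < 2 < 3 < 4 < 5 < 6 < 7 < 8 < 9. The simplices of K, each written with vertices in increasing order, are:

  0-simplices (10): [0], [1], [2], [3], [4], [5], [6], [7], [8], [9]
  1-simplices (30): (30 of them)
  2-simplices (20): (20 of them)

giving chain groups C_0 ≅ Z^10, C_1 ≅ Z^30, C_2 ≅ Z^20.

The boundary map ∂_1: C_1 → C_0 is given by ∂[p,q] = [q] − [p]. For instance
  ∂[3,7] = [7] − [3].
The 10×30 boundary matrix has rank 9 and Smith normal form diag(1,1,1,1,1,1,1,1,1).

∂_2: C_2 → C_1 acts by ∂[p,q,r] = [q,r] − [p,r] + [p,q]. For instance
  ∂[1,2,9] = [2,9] − [1,9] + [1,2],
  ∂[3,5,8] = [5,8] − [3,8] + [3,5].
This gives a 30×20 integer matrix of rank 20; reducing to Smith normal form yields diagonal entries (1,1,1,1,1,1,1,1,1,1,1,1,1,1,1,1,1,1,1,2).

Now H_k = ker ∂_k / im ∂_{k+1}, so:

  H_0: rank C_0 − rank ∂_1 = 10 − 9 = 1, and the invariant factors of ∂_1 are all 1, so H_0 = Z.
  H_1: rank ker ∂_1 − rank ∂_2 = (30 − 9) − 20 = 1, and ∂_2 has invariant factor 2 > 1, so H_1 = Z ⊕ Z/2Z.
  H_2: rank ker ∂_2 − rank ∂_3 = (20 − 20) − 0 = 0, and there is no ∂_3, so H_2 = 0.

(K is a triangulation of the Klein bottle.)

H_0 = Z,  H_1 = Z ⊕ Z/2Z,  H_2 = 0.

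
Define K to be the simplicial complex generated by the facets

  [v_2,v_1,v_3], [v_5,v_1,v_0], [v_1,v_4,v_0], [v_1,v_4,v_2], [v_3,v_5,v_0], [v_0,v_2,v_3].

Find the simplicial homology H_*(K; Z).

H_0 ≅ Z,  H_1 ≅ Z,  H_2 = 0.

Fix the vertex order v_0 < v_1 < v_2 < v_3 < v_4 < v_5 and write every simplex with vertices in increasing order. Then dim K = 2 and the simplices of K are:

  0-simplices (6): [v_0], [v_1], [v_2], [v_3], [v_4], [v_5]
  1-simplices (12): [v_0,v_1], [v_0,v_2], [v_0,v_3], [v_0,v_4], [v_0,v_5], [v_1,v_2], [v_1,v_3], [v_1,v_4], [v_1,v_5], [v_2,v_3], [v_2,v_4], [v_3,v_5]
  2-simplices (6): [v_0,v_1,v_4], [v_0,v_1,v_5], [v_0,v_2,v_3], [v_0,v_3,v_5], [v_1,v_2,v_3], [v_1,v_2,v_4]

giving chain groups C_0 ≅ Z^6, C_1 ≅ Z^12, C_2 ≅ Z^6.

∂_1: C_1 → C_0 sends each edge [p,q] (with p < q) to q − p.
The resulting 6×12 matrix has rank 5, and its Smith normal form has invariant factors (1,1,1,1,1).

∂_2: C_2 → C_1 sends each 2-simplex [p,q,r] to [q,r] − [p,r] + [p,q]. For instance
  ∂[v_0,v_1,v_4] = [v_1,v_4] − [v_0,v_4] + [v_0,v_1],
  ∂[v_1,v_2,v_4] = [v_2,v_4] − [v_1,v_4] + [v_1,v_2].
This gives a 12×6 integer matrix of rank 6; reducing to Smith normal form yields diagonal entries (1,1,1,1,1,1).

Now H_k = ker ∂_k / im ∂_{k+1}, so:

  H_0: rank C_0 − rank ∂_1 = 6 − 5 = 1, and the invariant factors of ∂_1 are all 1, so H_0 ≅ Z.
  H_1: rank ker ∂_1 − rank ∂_2 = (12 − 5) − 6 = 1, and the invariant factors of ∂_2 are all 1, so H_1 ≅ Z.
  H_2: rank ker ∂_2 − rank ∂_3 = (6 − 6) − 0 = 0, and there is no ∂_3, so H_2 ≅ 0.

As a check, the Euler characteristic is 6 − 12 + 6 = 0, which agrees with 1 − 1 + 0 = 0.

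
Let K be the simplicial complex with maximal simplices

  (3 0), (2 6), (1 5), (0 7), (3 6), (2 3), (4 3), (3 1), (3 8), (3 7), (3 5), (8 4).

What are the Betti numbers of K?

b_0 = 1, b_1 = 4.

Order the vertices as 0 < 1 < 2 < 3 < 4 < 5 < 6 < 7 < 8. Listing each simplex with vertices in this order, K has dimension 1 with simplices:

  0-simplices (9): [0], [1], [2], [3], [4], [5], [6], [7], [8]
  1-simplices (12): [0,3], [0,7], [1,3], [1,5], [2,3], [2,6], [3,4], [3,5], [3,6], [3,7], [3,8], [4,8]

giving chain groups C_0 ≅ Z^9, C_1 ≅ Z^12.

Boundary ∂_1: C_1 → C_0 sends each edge [p,q] (with p < q) to q − p.
This gives a 9×12 integer matrix of rank 8; reducing to Smith normal form yields diagonal entries (1,1,1,1,1,1,1,1).

Computing H_k = (kernel of ∂_k) / (image of ∂_{k+1}):

  H_0: rank C_0 − rank ∂_1 = 9 − 8 = 1, and the invariant factors of ∂_1 are all 1, so H_0 ≅ Z.
  H_1: rank ker ∂_1 − rank ∂_2 = (12 − 8) − 0 = 4, and there is no ∂_2, so H_1 ≅ Z^4.

As a check, the Euler characteristic is 9 − 12 = -3, which agrees with 1 − 4 = -3.
(K is a triangulation of a wedge of 4 circles.)

Hence the Betti numbers are b_0 = 1, b_1 = 4.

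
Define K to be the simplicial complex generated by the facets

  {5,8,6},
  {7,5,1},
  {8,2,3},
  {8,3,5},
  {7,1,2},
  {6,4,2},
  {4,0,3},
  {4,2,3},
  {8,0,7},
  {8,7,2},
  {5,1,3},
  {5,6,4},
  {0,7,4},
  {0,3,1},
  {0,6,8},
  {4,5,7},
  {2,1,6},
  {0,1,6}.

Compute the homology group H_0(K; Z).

H_0 = Z.

Take the total order 0 < 1 < 2 < 3 < 4 < 5 < 6 < 7 < 8 on the vertex set. Then K (dimension 2) consists of the simplices:

  0-simplices (9): [0], [1], [2], [3], [4], [5], [6], [7], [8]
  1-simplices (27): (27 of them)
  2-simplices (18): [0,1,3], [0,1,6], [0,3,4], [0,4,7], [0,6,8], [0,7,8], [1,2,6], [1,2,7], [1,3,5], [1,5,7], [2,3,4], [2,3,8], [2,4,6], [2,7,8], [3,5,8], [4,5,6], [4,5,7], [5,6,8]

giving chain groups C_0 ≅ Z^9, C_1 ≅ Z^27, C_2 ≅ Z^18.

The boundary map ∂_1: C_1 → C_0 is given by ∂[p,q] = [q] − [p]. For instance
  ∂[1,2] = [2] − [1].
The 9×27 boundary matrix has rank 8 and Smith normal form diag(1,1,1,1,1,1,1,1).

The boundary map ∂_2: C_2 → C_1 maps a triangle to the signed sum of its edges. For instance
  ∂[5,6,8] = [6,8] − [5,8] + [5,6],
  ∂[2,3,4] = [3,4] − [2,4] + [2,3].
As a 27×18 matrix over Z this has rank 17, with invariant factors (1,1,1,1,1,1,1,1,1,1,1,1,1,1,1,1,1).

Now H_k = ker ∂_k / im ∂_{k+1}, so:

  H_0: rank C_0 − rank ∂_1 = 9 − 8 = 1, and the invariant factors of ∂_1 are all 1, so H_0 = Z.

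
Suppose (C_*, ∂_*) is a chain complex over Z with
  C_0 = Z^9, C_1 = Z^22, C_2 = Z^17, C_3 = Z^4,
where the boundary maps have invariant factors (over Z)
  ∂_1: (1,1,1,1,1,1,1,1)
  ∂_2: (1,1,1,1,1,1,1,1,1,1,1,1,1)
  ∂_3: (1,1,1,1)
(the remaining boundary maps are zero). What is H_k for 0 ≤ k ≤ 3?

H_0: b_0 = 9 − 0 − 8 = 1; torsion from ∂_1 factors > 1: none. So H_0 = Z.
H_1: b_1 = 22 − 8 − 13 = 1; torsion from ∂_2 factors > 1: none. So H_1 = Z.
H_2: b_2 = 17 − 13 − 4 = 0; torsion from ∂_3 factors > 1: none. So H_2 = 0.
H_3: b_3 = 4 − 4 − 0 = 0; torsion from ∂_4 factors > 1: none. So H_3 = 0.

H_0 = Z,  H_1 = Z,  H_2 = 0,  H_3 = 0.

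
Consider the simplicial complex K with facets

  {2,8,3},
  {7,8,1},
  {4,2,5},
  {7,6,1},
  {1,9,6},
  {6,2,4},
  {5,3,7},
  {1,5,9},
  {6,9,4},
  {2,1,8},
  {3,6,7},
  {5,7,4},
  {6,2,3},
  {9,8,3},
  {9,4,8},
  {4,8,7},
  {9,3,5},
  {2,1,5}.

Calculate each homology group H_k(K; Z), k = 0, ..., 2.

Fix the vertex order 1 < 2 < 3 < 4 < 5 < 6 < 7 < 8 < 9 and write every simplex with vertices in increasing order. Then dim K = 2 and the simplices of K are:

  0-simplices (9): [1], [2], [3], [4], [5], [6], [7], [8], [9]
  1-simplices (27): (27 of them)
  2-simplices (18): [1,2,5], [1,2,8], [1,5,9], [1,6,7], [1,6,9], [1,7,8], [2,3,6], [2,3,8], [2,4,5], [2,4,6], [3,5,7], [3,5,9], [3,6,7], [3,8,9], [4,5,7], [4,6,9], [4,7,8], [4,8,9]

so the chain groups are C_0 ≅ Z^9, C_1 ≅ Z^27, C_2 ≅ Z^18.

Boundary ∂_1: C_1 → C_0 is given by ∂[p,q] = [q] − [p]. For instance
  ∂[1,8] = [8] − [1].
This gives a 9×27 integer matrix of rank 8; reducing to Smith normal form yields diagonal entries (1,1,1,1,1,1,1,1).

The boundary map ∂_2: C_2 → C_1 maps a triangle to the signed sum of its edges. For instance
  ∂[1,6,9] = [6,9] − [1,9] + [1,6],
  ∂[4,5,7] = [5,7] − [4,7] + [4,5].
This gives a 27×18 integer matrix of rank 17; reducing to Smith normal form yields diagonal entries (1,1,1,1,1,1,1,1,1,1,1,1,1,1,1,1,1).

Now H_k = ker ∂_k / im ∂_{k+1}, so:

  H_0: rank C_0 − rank ∂_1 = 9 − 8 = 1, and the invariant factors of ∂_1 are all 1, so H_0 ≅ Z.
  H_1: rank ker ∂_1 − rank ∂_2 = (27 − 8) − 17 = 2, and the invariant factors of ∂_2 are all 1, so H_1 ≅ Z^2.
  H_2: rank ker ∂_2 − rank ∂_3 = (18 − 17) − 0 = 1, and there is no ∂_3, so H_2 ≅ Z.

(K is a triangulation of the torus T^2.)

H_0 ≅ Z,  H_1 ≅ Z^2,  H_2 ≅ Z.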